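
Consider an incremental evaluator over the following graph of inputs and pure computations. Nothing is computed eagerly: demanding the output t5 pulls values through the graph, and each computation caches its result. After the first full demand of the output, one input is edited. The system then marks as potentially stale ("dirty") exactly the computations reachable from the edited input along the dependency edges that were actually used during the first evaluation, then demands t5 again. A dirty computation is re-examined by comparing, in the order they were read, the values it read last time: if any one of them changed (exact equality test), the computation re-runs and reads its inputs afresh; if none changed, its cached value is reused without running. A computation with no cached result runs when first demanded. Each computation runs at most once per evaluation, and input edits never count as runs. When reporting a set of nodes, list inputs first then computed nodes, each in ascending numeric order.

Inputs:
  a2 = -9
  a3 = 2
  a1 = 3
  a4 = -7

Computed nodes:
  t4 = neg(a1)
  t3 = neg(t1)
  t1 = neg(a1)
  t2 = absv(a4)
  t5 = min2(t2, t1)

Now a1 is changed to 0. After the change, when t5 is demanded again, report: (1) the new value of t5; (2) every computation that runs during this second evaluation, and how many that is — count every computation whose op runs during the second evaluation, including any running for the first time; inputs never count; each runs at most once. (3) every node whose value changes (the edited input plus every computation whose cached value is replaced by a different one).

t5 now evaluates to 0.
Run set: t1, t5 (2 run).
Changed values: a1, t1, t5.

Initial pass — values computed on the first demand:
  t1 = neg(3) = -3
  t2 = absv(-7) = 7
  t5 = min2(7, -3) = -3

Second demand — change propagation:
  t1: re-runs because a1 3->0; new result 0.
  t5: re-runs because t1 -3->0; new result 0.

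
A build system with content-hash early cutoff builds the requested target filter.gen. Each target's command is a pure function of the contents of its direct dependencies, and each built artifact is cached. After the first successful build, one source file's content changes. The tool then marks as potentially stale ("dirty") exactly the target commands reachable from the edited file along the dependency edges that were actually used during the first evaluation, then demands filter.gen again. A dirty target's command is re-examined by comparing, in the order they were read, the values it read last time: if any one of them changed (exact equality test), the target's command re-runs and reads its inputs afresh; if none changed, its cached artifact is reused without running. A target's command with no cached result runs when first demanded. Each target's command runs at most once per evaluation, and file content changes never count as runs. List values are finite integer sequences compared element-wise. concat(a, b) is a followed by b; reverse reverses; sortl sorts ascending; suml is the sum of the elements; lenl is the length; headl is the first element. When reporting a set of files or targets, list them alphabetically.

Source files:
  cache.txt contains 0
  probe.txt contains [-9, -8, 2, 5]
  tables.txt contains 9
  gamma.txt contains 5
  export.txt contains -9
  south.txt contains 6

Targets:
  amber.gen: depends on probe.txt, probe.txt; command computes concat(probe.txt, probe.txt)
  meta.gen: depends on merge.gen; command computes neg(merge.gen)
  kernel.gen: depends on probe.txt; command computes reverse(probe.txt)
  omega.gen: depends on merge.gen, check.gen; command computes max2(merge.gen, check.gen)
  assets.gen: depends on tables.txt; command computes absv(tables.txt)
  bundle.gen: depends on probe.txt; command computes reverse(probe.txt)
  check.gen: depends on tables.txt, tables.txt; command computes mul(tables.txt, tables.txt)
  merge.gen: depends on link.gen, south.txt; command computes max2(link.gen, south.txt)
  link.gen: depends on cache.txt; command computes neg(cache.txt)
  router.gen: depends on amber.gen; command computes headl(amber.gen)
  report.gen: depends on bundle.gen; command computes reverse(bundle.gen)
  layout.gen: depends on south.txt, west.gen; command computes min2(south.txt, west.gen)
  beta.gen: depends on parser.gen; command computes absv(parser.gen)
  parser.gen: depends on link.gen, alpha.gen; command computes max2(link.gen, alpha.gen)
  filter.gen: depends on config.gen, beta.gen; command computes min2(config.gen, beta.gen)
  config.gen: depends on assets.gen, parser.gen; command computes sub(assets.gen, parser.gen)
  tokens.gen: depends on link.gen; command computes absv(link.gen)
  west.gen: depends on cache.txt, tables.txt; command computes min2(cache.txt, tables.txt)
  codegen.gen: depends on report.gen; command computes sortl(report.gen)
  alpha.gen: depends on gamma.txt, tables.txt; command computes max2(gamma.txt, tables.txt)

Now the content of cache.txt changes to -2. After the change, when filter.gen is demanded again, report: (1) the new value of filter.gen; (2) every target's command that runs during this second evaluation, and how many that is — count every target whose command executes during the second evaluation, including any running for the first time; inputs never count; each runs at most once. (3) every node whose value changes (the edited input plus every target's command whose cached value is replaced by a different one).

New value of filter.gen: 0.
Target commands that run: link.gen, parser.gen — 2 in total.
Values that change: cache.txt, link.gen.
Key observation: the change is absorbed at parser.gen — it re-runs but produces the same value, and the output's value is unchanged.

First evaluation (everything demanded from the output):
  alpha.gen = max2(5, 9) = 9
  assets.gen = absv(9) = 9
  link.gen = neg(0) = 0
  parser.gen = max2(0, 9) = 9
  beta.gen = absv(9) = 9
  config.gen = sub(9, 9) = 0
  filter.gen = min2(0, 9) = 0

Propagation after the edit:
  link.gen: runs — cache.txt 0->-2; result 2.
  parser.gen: runs — link.gen 0->2; result 9 (same value as before).
  beta.gen: checked — values it read are unchanged (parser.gen unchanged); reused cached 9 without running.
  config.gen: checked — values it read are unchanged (assets.gen unchanged, parser.gen unchanged); reused cached 0 without running.
  filter.gen: checked — values it read are unchanged (config.gen unchanged, beta.gen unchanged); reused cached 0 without running.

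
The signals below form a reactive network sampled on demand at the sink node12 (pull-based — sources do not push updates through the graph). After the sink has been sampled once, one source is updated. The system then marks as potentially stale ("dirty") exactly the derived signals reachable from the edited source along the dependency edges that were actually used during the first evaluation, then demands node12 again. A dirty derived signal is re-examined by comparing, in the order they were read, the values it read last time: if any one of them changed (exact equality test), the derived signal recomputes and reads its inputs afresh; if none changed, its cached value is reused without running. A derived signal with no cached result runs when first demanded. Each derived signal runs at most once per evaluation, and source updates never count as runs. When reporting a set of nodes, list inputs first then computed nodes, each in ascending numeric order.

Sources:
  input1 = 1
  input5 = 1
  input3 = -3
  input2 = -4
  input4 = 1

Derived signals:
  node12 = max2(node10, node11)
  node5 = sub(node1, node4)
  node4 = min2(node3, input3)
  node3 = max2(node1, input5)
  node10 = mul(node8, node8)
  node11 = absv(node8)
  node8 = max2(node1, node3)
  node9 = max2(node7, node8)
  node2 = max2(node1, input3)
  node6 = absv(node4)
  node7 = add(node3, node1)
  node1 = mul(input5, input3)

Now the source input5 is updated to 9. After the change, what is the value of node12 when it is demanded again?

node12 now evaluates to 81.

Initial pass — values computed on the first demand:
  node1 = mul(1, -3) = -3
  node3 = max2(-3, 1) = 1
  node8 = max2(-3, 1) = 1
  node10 = mul(1, 1) = 1
  node11 = absv(1) = 1
  node12 = max2(1, 1) = 1

Second demand — change propagation:
  node1: re-runs because input5 1->9; new result -27.
  node3: re-runs because node1 -3->-27; input5 1->9; new result 9.
  node8: re-runs because node1 -3->-27; node3 1->9; new result 9.
  node10: re-runs because node8 1->9; node8 1->9; new result 81.
  node11: re-runs because node8 1->9; new result 9.
  node12: re-runs because node10 1->81; node11 1->9; new result 81.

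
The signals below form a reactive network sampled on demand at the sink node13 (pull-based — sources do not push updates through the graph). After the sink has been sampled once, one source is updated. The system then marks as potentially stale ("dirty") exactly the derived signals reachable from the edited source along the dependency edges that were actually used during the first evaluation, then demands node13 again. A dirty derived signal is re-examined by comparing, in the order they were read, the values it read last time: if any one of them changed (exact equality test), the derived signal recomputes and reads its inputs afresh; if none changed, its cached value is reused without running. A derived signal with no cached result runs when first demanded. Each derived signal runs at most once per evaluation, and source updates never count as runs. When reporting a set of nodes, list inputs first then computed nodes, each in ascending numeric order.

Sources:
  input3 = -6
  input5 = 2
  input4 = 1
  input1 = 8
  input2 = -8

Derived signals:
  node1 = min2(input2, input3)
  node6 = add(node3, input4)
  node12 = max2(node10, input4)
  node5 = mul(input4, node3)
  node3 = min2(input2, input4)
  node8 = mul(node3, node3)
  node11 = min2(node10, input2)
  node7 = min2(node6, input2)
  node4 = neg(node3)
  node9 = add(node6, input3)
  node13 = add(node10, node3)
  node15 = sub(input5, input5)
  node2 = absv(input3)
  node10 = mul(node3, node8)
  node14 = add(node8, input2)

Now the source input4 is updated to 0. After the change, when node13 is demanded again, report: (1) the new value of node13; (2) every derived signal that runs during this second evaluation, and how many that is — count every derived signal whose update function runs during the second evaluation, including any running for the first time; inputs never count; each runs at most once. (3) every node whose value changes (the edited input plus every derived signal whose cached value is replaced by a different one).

node13 now evaluates to -520.
Run set: node3 (1 run).
Changed values: input4.
The important point: node3 recomputes to an identical value, and the output ends up unchanged.

Initial pass — values computed on the first demand:
  node3 = min2(-8, 1) = -8
  node8 = mul(-8, -8) = 64
  node10 = mul(-8, 64) = -512
  node13 = add(-512, -8) = -520

Second demand — change propagation:
  node3: re-runs because input4 1->0; new result -8 (unchanged).
  node8: re-examined; everything it read last time is the same (node3 unchanged, node3 unchanged) — cache 64 kept, no run.
  node10: re-examined; everything it read last time is the same (node3 unchanged, node8 unchanged) — cache -512 kept, no run.
  node13: re-examined; everything it read last time is the same (node10 unchanged, node3 unchanged) — cache -520 kept, no run.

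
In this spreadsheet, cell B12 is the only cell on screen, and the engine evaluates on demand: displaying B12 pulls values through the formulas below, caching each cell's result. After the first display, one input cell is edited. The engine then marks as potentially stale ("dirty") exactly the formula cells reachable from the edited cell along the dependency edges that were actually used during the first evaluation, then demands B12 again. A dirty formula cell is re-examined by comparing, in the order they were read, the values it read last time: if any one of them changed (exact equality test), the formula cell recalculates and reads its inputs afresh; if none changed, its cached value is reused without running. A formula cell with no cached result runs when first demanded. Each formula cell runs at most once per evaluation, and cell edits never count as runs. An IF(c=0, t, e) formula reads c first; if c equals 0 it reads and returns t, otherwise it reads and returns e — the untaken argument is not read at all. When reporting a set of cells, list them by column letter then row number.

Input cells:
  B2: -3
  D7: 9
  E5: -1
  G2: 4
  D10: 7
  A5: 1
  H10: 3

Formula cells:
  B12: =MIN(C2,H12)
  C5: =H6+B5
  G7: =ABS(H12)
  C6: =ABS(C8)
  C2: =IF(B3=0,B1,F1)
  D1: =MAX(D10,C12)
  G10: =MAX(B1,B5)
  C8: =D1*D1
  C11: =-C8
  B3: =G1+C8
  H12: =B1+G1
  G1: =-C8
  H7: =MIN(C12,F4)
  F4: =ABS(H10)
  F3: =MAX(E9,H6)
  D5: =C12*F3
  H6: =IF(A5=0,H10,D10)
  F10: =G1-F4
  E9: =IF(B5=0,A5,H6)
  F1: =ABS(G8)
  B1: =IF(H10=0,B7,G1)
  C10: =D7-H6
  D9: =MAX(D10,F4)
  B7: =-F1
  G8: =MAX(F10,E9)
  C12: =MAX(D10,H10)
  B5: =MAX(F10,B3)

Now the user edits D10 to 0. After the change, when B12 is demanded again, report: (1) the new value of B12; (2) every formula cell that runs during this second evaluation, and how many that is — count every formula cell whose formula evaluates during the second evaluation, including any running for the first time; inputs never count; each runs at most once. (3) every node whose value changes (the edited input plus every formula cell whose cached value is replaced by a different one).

Initial pass — values computed on the first demand:
  C12 = MAX(7, 3) = 7
  D1 = MAX(7, 7) = 7
  C8 = 7 * 7 = 49
  G1 = -(49) = -49
  B1 = IF(H10=0: H10=3 -> else branch G1) = -49
  B3 = -49 + 49 = 0
  C2 = IF(B3=0: B3=0 -> then branch B1) = -49
  H12 = -49 + -49 = -98
  B12 = MIN(-49, -98) = -98

Second demand — change propagation:
  C12: re-runs because D10 7->0; new result 3.
  D1: re-runs because D10 7->0; C12 7->3; new result 3.
  C8: re-runs because D1 7->3; D1 7->3; new result 9.
  G1: re-runs because C8 49->9; new result -9.
  B1: re-runs because G1 -49->-9; new result -9.
  B3: re-runs because G1 -49->-9; C8 49->9; new result 0 (unchanged).
  C2: re-runs because B1 -49->-9; new result -9.
  H12: re-runs because B1 -49->-9; G1 -49->-9; new result -18.
  B12: re-runs because C2 -49->-9; H12 -98->-18; new result -18.

B12 now evaluates to -18.
Run set: B1, B3, B12, C2, C8, C12, D1, G1, H12 (9 run).
Changed values: B1, B12, C2, C8, C12, D1, D10, G1, H12.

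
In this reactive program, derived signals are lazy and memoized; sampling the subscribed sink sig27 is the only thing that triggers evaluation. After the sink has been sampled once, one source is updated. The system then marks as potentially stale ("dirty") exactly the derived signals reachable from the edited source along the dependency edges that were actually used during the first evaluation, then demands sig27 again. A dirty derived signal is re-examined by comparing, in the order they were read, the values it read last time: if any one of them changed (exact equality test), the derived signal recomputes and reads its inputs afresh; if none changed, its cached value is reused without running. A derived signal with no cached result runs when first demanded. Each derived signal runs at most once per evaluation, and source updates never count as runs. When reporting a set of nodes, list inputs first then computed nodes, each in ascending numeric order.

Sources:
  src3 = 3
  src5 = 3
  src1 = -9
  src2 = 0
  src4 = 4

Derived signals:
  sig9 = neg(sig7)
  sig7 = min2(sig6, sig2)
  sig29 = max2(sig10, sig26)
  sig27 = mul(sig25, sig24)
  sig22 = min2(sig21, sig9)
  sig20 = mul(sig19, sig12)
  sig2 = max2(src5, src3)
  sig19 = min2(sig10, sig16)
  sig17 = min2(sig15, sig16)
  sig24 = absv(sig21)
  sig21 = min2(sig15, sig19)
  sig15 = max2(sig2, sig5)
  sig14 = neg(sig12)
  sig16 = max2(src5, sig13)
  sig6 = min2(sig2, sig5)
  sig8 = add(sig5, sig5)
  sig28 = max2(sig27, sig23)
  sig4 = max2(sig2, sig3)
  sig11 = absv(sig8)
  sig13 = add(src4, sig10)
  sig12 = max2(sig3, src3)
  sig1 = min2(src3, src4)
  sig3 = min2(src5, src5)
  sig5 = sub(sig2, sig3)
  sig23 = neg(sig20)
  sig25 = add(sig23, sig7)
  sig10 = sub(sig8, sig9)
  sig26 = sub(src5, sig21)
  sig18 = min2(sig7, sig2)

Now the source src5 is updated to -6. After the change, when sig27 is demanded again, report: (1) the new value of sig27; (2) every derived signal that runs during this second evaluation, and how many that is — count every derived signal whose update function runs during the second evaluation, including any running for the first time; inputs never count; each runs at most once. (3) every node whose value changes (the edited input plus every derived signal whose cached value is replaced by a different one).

Demanding sig27 again yields -540.
19 derived signals run: sig2, sig3, sig5, sig6, sig7, sig8, sig9, sig10, sig12, sig13, sig15, sig16, sig19, sig20, sig21, sig23, sig24, sig25, sig27.
The nodes whose values change: src5, sig3, sig5, sig6, sig7, sig8, sig9, sig10, sig13, sig15, sig16, sig19, sig20, sig21, sig23, sig24, sig25, sig27.

First demand of the output computes:
  sig2 = max2(3, 3) = 3
  sig3 = min2(3, 3) = 3
  sig5 = sub(3, 3) = 0
  sig6 = min2(3, 0) = 0
  sig7 = min2(0, 3) = 0
  sig8 = add(0, 0) = 0
  sig9 = neg(0) = 0
  sig10 = sub(0, 0) = 0
  sig12 = max2(3, 3) = 3
  sig13 = add(4, 0) = 4
  sig15 = max2(3, 0) = 3
  sig16 = max2(3, 4) = 4
  sig19 = min2(0, 4) = 0
  sig20 = mul(0, 3) = 0
  sig21 = min2(3, 0) = 0
  sig23 = neg(0) = 0
  sig24 = absv(0) = 0
  sig25 = add(0, 0) = 0
  sig27 = mul(0, 0) = 0

After the edit, cleaning proceeds:
  sig2: a read changed (src5 3->-6) — executes, giving 3 — identical to its old value.
  sig3: a read changed (src5 3->-6; src5 3->-6) — executes, giving -6.
  sig5: a read changed (sig3 3->-6) — executes, giving 9.
  sig6: a read changed (sig5 0->9) — executes, giving 3.
  sig7: a read changed (sig6 0->3) — executes, giving 3.
  sig8: a read changed (sig5 0->9; sig5 0->9) — executes, giving 18.
  sig9: a read changed (sig7 0->3) — executes, giving -3.
  sig10: a read changed (sig8 0->18; sig9 0->-3) — executes, giving 21.
  sig12: a read changed (sig3 3->-6) — executes, giving 3 — identical to its old value.
  sig13: a read changed (sig10 0->21) — executes, giving 25.
  sig15: a read changed (sig5 0->9) — executes, giving 9.
  sig16: a read changed (src5 3->-6; sig13 4->25) — executes, giving 25.
  sig19: a read changed (sig10 0->21; sig16 4->25) — executes, giving 21.
  sig20: a read changed (sig19 0->21) — executes, giving 63.
  sig21: a read changed (sig15 3->9; sig19 0->21) — executes, giving 9.
  sig23: a read changed (sig20 0->63) — executes, giving -63.
  sig24: a read changed (sig21 0->9) — executes, giving 9.
  sig25: a read changed (sig23 0->-63; sig7 0->3) — executes, giving -60.
  sig27: a read changed (sig25 0->-60; sig24 0->9) — executes, giving -540.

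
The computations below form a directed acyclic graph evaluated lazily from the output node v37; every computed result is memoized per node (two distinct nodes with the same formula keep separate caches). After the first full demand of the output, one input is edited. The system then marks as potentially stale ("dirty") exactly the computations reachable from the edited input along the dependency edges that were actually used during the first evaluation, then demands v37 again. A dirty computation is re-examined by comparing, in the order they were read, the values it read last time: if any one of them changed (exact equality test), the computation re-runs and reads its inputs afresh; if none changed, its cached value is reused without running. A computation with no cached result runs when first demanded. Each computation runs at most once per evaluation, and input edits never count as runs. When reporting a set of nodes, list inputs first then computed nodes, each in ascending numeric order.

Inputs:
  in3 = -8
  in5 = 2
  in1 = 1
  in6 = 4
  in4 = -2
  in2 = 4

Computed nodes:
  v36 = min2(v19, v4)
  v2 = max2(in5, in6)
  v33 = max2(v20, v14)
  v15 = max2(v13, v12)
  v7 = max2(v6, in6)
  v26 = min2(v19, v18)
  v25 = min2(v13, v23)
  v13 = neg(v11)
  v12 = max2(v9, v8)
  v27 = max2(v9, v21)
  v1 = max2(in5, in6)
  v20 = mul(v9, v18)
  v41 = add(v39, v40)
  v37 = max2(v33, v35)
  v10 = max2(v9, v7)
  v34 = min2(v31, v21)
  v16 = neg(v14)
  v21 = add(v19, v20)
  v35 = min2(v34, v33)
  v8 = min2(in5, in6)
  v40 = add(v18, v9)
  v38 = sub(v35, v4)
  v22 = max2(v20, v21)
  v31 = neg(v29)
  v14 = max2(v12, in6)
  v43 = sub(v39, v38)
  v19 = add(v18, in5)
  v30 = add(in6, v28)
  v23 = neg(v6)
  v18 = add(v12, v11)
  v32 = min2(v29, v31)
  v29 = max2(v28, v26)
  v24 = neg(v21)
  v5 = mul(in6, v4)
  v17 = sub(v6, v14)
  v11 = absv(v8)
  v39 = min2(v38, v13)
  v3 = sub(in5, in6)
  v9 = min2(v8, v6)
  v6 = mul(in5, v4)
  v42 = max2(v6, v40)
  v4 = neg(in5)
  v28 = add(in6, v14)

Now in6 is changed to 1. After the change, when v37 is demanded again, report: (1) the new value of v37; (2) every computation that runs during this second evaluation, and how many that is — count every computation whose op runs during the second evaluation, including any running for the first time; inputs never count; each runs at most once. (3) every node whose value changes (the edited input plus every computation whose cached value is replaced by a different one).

Demanding v37 again yields 1.
17 computations run: v8, v9, v11, v12, v14, v18, v19, v20, v21, v26, v28, v29, v31, v33, v34, v35, v37.
The nodes whose values change: in6, v8, v11, v12, v14, v18, v19, v20, v21, v26, v28, v29, v31, v33, v34, v35, v37.

First demand of the output computes:
  v4 = neg(2) = -2
  v6 = mul(2, -2) = -4
  v8 = min2(2, 4) = 2
  v9 = min2(2, -4) = -4
  v11 = absv(2) = 2
  v12 = max2(-4, 2) = 2
  v14 = max2(2, 4) = 4
  v18 = add(2, 2) = 4
  v19 = add(4, 2) = 6
  v20 = mul(-4, 4) = -16
  v21 = add(6, -16) = -10
  v26 = min2(6, 4) = 4
  v28 = add(4, 4) = 8
  v29 = max2(8, 4) = 8
  v31 = neg(8) = -8
  v33 = max2(-16, 4) = 4
  v34 = min2(-8, -10) = -10
  v35 = min2(-10, 4) = -10
  v37 = max2(4, -10) = 4

After the edit, cleaning proceeds:
  v8: a read changed (in6 4->1) — executes, giving 1.
  v9: a read changed (v8 2->1) — executes, giving -4 — identical to its old value.
  v11: a read changed (v8 2->1) — executes, giving 1.
  v12: a read changed (v8 2->1) — executes, giving 1.
  v14: a read changed (v12 2->1; in6 4->1) — executes, giving 1.
  v18: a read changed (v12 2->1; v11 2->1) — executes, giving 2.
  v19: a read changed (v18 4->2) — executes, giving 4.
  v20: a read changed (v18 4->2) — executes, giving -8.
  v21: a read changed (v19 6->4; v20 -16->-8) — executes, giving -4.
  v26: a read changed (v19 6->4; v18 4->2) — executes, giving 2.
  v28: a read changed (in6 4->1; v14 4->1) — executes, giving 2.
  v29: a read changed (v28 8->2; v26 4->2) — executes, giving 2.
  v31: a read changed (v29 8->2) — executes, giving -2.
  v33: a read changed (v20 -16->-8; v14 4->1) — executes, giving 1.
  v34: a read changed (v31 -8->-2; v21 -10->-4) — executes, giving -4.
  v35: a read changed (v34 -10->-4; v33 4->1) — executes, giving -4.
  v37: a read changed (v33 4->1; v35 -10->-4) — executes, giving 1.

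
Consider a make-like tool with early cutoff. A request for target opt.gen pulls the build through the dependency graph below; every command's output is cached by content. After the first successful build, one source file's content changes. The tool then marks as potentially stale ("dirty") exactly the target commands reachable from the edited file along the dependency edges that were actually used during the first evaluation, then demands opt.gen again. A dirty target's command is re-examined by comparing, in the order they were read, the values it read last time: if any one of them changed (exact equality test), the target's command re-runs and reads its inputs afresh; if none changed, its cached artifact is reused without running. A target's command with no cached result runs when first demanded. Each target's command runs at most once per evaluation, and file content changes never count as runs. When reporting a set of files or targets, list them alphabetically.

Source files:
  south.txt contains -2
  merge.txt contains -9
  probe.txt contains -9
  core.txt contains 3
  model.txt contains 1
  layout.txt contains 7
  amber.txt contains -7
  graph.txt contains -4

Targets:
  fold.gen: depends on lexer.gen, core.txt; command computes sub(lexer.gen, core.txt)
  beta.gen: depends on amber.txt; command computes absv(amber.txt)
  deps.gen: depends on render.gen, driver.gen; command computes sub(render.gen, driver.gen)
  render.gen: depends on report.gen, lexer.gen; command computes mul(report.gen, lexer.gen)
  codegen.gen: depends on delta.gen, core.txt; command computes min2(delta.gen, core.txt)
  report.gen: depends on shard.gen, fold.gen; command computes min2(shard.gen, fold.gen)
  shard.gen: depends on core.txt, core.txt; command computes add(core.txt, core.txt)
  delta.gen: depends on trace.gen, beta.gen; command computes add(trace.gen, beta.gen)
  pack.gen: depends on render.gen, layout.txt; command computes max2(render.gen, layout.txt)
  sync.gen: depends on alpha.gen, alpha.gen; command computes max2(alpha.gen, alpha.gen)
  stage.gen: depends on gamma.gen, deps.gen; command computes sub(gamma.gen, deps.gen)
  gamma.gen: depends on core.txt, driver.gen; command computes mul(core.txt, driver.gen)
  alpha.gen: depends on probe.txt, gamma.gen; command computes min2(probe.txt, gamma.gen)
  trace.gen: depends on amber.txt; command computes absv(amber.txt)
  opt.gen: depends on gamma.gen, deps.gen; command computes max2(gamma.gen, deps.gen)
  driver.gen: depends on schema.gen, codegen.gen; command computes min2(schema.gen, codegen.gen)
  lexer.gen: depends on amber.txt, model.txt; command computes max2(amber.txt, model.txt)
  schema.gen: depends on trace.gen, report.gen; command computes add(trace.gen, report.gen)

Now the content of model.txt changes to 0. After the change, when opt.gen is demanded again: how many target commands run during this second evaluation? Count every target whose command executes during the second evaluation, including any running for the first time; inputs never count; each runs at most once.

First demand of the output computes:
  beta.gen = absv(-7) = 7
  lexer.gen = max2(-7, 1) = 1
  fold.gen = sub(1, 3) = -2
  shard.gen = add(3, 3) = 6
  report.gen = min2(6, -2) = -2
  render.gen = mul(-2, 1) = -2
  trace.gen = absv(-7) = 7
  delta.gen = add(7, 7) = 14
  codegen.gen = min2(14, 3) = 3
  schema.gen = add(7, -2) = 5
  driver.gen = min2(5, 3) = 3
  deps.gen = sub(-2, 3) = -5
  gamma.gen = mul(3, 3) = 9
  opt.gen = max2(9, -5) = 9

After the edit, cleaning proceeds:
  lexer.gen: a read changed (model.txt 1->0) — executes, giving 0.
  fold.gen: a read changed (lexer.gen 1->0) — executes, giving -3.
  report.gen: a read changed (fold.gen -2->-3) — executes, giving -3.
  render.gen: a read changed (report.gen -2->-3; lexer.gen 1->0) — executes, giving 0.
  schema.gen: a read changed (report.gen -2->-3) — executes, giving 4.
  driver.gen: a read changed (schema.gen 5->4) — executes, giving 3 — identical to its old value.
  deps.gen: a read changed (render.gen -2->0) — executes, giving -3.
  gamma.gen: dirty, but its reads are unchanged (core.txt unchanged, driver.gen unchanged); cached 9 stands.
  opt.gen: a read changed (deps.gen -5->-3) — executes, giving 9 — identical to its old value.

Note where the cutoff bites: gamma.gen is checked, finds nothing changed, and keeps its cache.

8 target commands run: deps.gen, driver.gen, fold.gen, lexer.gen, opt.gen, render.gen, report.gen, schema.gen.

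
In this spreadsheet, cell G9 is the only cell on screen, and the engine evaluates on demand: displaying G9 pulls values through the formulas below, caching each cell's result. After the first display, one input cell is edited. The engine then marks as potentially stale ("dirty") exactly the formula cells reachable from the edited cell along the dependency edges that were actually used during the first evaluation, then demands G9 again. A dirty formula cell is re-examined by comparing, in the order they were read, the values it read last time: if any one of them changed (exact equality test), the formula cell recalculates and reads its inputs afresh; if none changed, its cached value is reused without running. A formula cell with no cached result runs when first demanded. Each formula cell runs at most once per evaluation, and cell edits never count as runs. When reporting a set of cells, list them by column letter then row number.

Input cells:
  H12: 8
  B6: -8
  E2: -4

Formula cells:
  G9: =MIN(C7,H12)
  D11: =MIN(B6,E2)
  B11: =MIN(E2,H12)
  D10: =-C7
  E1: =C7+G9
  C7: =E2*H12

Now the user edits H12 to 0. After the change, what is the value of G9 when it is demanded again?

G9 now evaluates to 0.

Initial pass — values computed on the first demand:
  C7 = -4 * 8 = -32
  G9 = MIN(-32, 8) = -32

Second demand — change propagation:
  C7: re-runs because H12 8->0; new result 0.
  G9: re-runs because C7 -32->0; H12 8->0; new result 0.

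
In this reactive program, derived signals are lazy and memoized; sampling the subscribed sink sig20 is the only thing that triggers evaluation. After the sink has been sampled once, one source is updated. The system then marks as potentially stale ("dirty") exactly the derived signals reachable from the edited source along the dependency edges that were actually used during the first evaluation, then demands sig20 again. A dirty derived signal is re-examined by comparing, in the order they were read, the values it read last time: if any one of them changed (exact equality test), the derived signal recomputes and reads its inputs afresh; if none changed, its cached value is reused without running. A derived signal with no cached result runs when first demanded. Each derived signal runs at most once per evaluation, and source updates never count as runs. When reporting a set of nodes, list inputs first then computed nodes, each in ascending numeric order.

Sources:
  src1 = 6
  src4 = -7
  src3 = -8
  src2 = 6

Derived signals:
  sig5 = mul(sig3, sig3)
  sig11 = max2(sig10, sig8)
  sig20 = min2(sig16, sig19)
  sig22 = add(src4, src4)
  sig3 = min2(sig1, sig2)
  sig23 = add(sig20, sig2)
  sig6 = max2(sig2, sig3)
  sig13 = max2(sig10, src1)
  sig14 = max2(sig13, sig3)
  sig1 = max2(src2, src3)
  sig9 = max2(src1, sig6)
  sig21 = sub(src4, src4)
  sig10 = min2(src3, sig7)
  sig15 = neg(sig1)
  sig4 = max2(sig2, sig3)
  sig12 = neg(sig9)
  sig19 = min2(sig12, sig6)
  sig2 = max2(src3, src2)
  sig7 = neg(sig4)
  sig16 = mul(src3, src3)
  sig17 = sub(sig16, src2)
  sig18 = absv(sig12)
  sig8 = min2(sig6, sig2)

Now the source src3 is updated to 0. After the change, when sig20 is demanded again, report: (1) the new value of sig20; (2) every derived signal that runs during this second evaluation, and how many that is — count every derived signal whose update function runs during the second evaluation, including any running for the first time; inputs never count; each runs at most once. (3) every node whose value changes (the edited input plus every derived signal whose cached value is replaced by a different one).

First demand of the output computes:
  sig1 = max2(6, -8) = 6
  sig2 = max2(-8, 6) = 6
  sig3 = min2(6, 6) = 6
  sig6 = max2(6, 6) = 6
  sig9 = max2(6, 6) = 6
  sig12 = neg(6) = -6
  sig16 = mul(-8, -8) = 64
  sig19 = min2(-6, 6) = -6
  sig20 = min2(64, -6) = -6

After the edit, cleaning proceeds:
  sig1: a read changed (src3 -8->0) — executes, giving 6 — identical to its old value.
  sig2: a read changed (src3 -8->0) — executes, giving 6 — identical to its old value.
  sig3: dirty, but its reads are unchanged (sig1 unchanged, sig2 unchanged); cached 6 stands.
  sig6: dirty, but its reads are unchanged (sig2 unchanged, sig3 unchanged); cached 6 stands.
  sig9: dirty, but its reads are unchanged (src1 unchanged, sig6 unchanged); cached 6 stands.
  sig12: dirty, but its reads are unchanged (sig9 unchanged); cached -6 stands.
  sig16: a read changed (src3 -8->0; src3 -8->0) — executes, giving 0.
  sig19: dirty, but its reads are unchanged (sig12 unchanged, sig6 unchanged); cached -6 stands.
  sig20: a read changed (sig16 64->0) — executes, giving -6 — identical to its old value.

Note where the cutoff bites: sig3 is checked, finds nothing changed, and keeps its cache.

Demanding sig20 again yields -6.
4 derived signals run: sig1, sig2, sig16, sig20.
The nodes whose values change: src3, sig16.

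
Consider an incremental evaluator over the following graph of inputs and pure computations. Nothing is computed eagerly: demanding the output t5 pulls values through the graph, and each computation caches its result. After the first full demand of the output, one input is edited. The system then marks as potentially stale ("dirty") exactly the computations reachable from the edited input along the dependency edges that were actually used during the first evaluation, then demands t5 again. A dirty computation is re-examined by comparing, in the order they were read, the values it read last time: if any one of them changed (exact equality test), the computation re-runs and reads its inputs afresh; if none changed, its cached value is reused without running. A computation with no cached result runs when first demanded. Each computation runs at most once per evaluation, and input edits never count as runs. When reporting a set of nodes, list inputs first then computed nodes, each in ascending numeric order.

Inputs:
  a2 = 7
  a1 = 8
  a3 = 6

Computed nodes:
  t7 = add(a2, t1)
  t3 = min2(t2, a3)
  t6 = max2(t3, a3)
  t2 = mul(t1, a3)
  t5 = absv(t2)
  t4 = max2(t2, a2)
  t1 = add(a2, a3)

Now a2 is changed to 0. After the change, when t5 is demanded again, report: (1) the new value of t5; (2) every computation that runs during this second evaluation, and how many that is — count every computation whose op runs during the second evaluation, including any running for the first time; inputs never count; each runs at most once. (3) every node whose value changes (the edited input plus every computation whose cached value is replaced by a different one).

Initial pass — values computed on the first demand:
  t1 = add(7, 6) = 13
  t2 = mul(13, 6) = 78
  t5 = absv(78) = 78

Second demand — change propagation:
  t1: re-runs because a2 7->0; new result 6.
  t2: re-runs because t1 13->6; new result 36.
  t5: re-runs because t2 78->36; new result 36.

t5 now evaluates to 36.
Run set: t1, t2, t5 (3 run).
Changed values: a2, t1, t2, t5.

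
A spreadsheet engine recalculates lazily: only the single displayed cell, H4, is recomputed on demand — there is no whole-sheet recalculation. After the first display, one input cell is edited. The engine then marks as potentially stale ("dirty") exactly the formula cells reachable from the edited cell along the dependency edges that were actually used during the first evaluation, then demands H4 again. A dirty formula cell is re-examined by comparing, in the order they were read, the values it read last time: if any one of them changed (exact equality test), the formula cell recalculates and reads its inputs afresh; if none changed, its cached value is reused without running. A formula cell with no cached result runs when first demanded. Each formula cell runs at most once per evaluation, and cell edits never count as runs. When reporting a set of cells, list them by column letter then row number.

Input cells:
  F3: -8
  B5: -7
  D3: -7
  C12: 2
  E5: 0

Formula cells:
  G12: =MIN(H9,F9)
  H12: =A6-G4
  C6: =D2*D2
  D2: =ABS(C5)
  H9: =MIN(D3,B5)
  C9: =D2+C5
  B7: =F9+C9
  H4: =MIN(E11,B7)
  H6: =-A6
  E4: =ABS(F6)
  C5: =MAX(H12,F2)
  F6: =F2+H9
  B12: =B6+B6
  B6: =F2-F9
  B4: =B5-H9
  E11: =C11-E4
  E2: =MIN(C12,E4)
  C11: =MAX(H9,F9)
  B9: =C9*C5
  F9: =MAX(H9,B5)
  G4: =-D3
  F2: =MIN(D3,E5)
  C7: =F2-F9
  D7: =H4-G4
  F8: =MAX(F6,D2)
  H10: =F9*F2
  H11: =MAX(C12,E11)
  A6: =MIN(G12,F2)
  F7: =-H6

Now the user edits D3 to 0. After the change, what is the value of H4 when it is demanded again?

First evaluation (everything demanded from the output):
  F2 = MIN(-7, 0) = -7
  G4 = -(-7) = 7
  H9 = MIN(-7, -7) = -7
  F6 = -7 + -7 = -14
  E4 = ABS(-14) = 14
  F9 = MAX(-7, -7) = -7
  C11 = MAX(-7, -7) = -7
  E11 = -7 - 14 = -21
  G12 = MIN(-7, -7) = -7
  A6 = MIN(-7, -7) = -7
  H12 = -7 - 7 = -14
  C5 = MAX(-14, -7) = -7
  D2 = ABS(-7) = 7
  C9 = 7 + -7 = 0
  B7 = -7 + 0 = -7
  H4 = MIN(-21, -7) = -21

Propagation after the edit:
  F2: runs — D3 -7->0; result 0.
  G4: runs — D3 -7->0; result 0.
  H9: runs — D3 -7->0; result -7 (same value as before).
  F6: runs — F2 -7->0; result -7.
  E4: runs — F6 -14->-7; result 7.
  F9: checked — values it read are unchanged (H9 unchanged, B5 unchanged); reused cached -7 without running.
  C11: checked — values it read are unchanged (H9 unchanged, F9 unchanged); reused cached -7 without running.
  E11: runs — E4 14->7; result -14.
  G12: checked — values it read are unchanged (H9 unchanged, F9 unchanged); reused cached -7 without running.
  A6: runs — F2 -7->0; result -7 (same value as before).
  H12: runs — G4 7->0; result -7.
  C5: runs — H12 -14->-7; F2 -7->0; result 0.
  D2: runs — C5 -7->0; result 0.
  C9: runs — D2 7->0; C5 -7->0; result 0 (same value as before).
  B7: checked — values it read are unchanged (F9 unchanged, C9 unchanged); reused cached -7 without running.
  H4: runs — E11 -21->-14; result -14.

Key observation: the cutoff stops propagation at F9 — its inputs' values are unchanged, so it reuses its cache.

New value of H4: -14.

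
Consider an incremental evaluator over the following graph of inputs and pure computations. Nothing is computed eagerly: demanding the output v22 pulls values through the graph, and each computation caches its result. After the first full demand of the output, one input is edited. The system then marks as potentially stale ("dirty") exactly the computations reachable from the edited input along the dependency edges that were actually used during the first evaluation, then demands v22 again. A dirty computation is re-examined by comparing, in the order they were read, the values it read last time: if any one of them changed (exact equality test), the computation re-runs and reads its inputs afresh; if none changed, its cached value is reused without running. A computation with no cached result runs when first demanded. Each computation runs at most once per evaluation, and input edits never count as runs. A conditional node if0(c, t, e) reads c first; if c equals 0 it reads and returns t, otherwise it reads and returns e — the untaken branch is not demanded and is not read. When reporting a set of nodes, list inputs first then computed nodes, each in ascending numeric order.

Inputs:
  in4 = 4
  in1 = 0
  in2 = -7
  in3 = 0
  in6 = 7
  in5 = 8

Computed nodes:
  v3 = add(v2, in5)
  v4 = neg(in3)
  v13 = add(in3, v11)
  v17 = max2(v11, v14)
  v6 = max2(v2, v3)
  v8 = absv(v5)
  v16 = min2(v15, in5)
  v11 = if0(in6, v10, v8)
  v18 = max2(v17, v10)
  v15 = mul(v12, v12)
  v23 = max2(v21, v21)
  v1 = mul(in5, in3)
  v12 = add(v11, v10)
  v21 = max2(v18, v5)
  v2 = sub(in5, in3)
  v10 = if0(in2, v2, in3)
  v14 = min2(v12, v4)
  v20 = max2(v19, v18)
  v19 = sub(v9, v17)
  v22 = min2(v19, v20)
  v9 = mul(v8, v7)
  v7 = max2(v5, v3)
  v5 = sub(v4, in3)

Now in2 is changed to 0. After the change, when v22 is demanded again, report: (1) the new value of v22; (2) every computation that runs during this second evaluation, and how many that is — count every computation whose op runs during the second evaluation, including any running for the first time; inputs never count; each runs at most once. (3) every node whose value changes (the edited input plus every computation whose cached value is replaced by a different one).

Initial pass — values computed on the first demand:
  v2 = sub(8, 0) = 8
  v3 = add(8, 8) = 16
  v4 = neg(0) = 0
  v5 = sub(0, 0) = 0
  v7 = max2(0, 16) = 16
  v8 = absv(0) = 0
  v9 = mul(0, 16) = 0
  v10 = if0(in2=-7 -> else branch in3) = 0
  v11 = if0(in6=7 -> else branch v8) = 0
  v12 = add(0, 0) = 0
  v14 = min2(0, 0) = 0
  v17 = max2(0, 0) = 0
  v18 = max2(0, 0) = 0
  v19 = sub(0, 0) = 0
  v20 = max2(0, 0) = 0
  v22 = min2(0, 0) = 0

Second demand — change propagation:
  v10: re-runs because in2 -7->0; new result 8.
  v12: re-runs because v10 0->8; new result 8.
  v14: re-runs because v12 0->8; new result 0 (unchanged).
  v17: re-examined; everything it read last time is the same (v11 unchanged, v14 unchanged) — cache 0 kept, no run.
  v18: re-runs because v10 0->8; new result 8.
  v19: re-examined; everything it read last time is the same (v9 unchanged, v17 unchanged) — cache 0 kept, no run.
  v20: re-runs because v18 0->8; new result 8.
  v22: re-runs because v20 0->8; new result 0 (unchanged).

The important point: at v17 every value read last time is unchanged, so the dirty flag clears without a run.

v22 now evaluates to 0.
Run set: v10, v12, v14, v18, v20, v22 (6 run).
Changed values: in2, v10, v12, v18, v20.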